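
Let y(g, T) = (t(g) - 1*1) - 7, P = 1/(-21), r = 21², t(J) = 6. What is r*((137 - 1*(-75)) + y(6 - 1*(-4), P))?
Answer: 92610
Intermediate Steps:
r = 441
P = -1/21 ≈ -0.047619
y(g, T) = -2 (y(g, T) = (6 - 1*1) - 7 = (6 - 1) - 7 = 5 - 7 = -2)
r*((137 - 1*(-75)) + y(6 - 1*(-4), P)) = 441*((137 - 1*(-75)) - 2) = 441*((137 + 75) - 2) = 441*(212 - 2) = 441*210 = 92610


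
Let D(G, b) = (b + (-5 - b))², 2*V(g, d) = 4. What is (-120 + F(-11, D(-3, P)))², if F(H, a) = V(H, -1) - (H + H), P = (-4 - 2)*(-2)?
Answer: 9216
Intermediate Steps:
V(g, d) = 2 (V(g, d) = (½)*4 = 2)
P = 12 (P = -6*(-2) = 12)
D(G, b) = 25 (D(G, b) = (-5)² = 25)
F(H, a) = 2 - 2*H (F(H, a) = 2 - (H + H) = 2 - 2*H)
(-120 + F(-11, D(-3, P)))² = (-120 + (2 - 2*(-11)))² = (-120 + (2 + 22))² = (-120 + 24)² = (-96)² = 9216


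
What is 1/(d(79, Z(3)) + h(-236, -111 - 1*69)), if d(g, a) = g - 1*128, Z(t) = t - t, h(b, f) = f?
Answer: -1/229 ≈ -0.0043668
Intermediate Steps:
Z(t) = 0
d(g, a) = -128 + g (d(g, a) = g - 128 = -128 + g)
1/(d(79, Z(3)) + h(-236, -111 - 1*69)) = 1/((-128 + 79) + (-111 - 1*69)) = 1/(-49 + (-111 - 69)) = 1/(-49 - 180) = 1/(-229) = -1/229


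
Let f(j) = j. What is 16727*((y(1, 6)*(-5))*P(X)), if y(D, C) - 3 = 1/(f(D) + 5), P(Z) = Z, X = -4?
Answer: 3178130/3 ≈ 1.0594e+6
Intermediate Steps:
y(D, C) = 3 + 1/(5 + D) (y(D, C) = 3 + 1/(D + 5) = 3 + 1/(5 + D))
16727*((y(1, 6)*(-5))*P(X)) = 16727*((((16 + 3*1)/(5 + 1))*(-5))*(-4)) = 16727*((((16 + 3)/6)*(-5))*(-4)) = 16727*((((⅙)*19)*(-5))*(-4)) = 16727*(((19/6)*(-5))*(-4)) = 16727*(-95/6*(-4)) = 16727*(190/3) = 3178130/3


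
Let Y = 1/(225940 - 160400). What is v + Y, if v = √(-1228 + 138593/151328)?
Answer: 1/65540 + I*√1756276742478/37832 ≈ 1.5258e-5 + 35.03*I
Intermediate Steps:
v = I*√1756276742478/37832 (v = √(-1228 + 138593*(1/151328)) = √(-1228 + 138593/151328) = √(-185692191/151328) = I*√1756276742478/37832 ≈ 35.03*I)
Y = 1/65540 ≈ 1.5258e-5
v + Y = I*√1756276742478/37832 + 1/65540 = 1/65540 + I*√1756276742478/37832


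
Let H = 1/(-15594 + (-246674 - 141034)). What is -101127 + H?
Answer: -40784721355/403302 ≈ -1.0113e+5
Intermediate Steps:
H = -1/403302 (H = 1/(-15594 - 387708) = 1/(-403302) = -1/403302 ≈ -2.4795e-6)
-101127 + H = -101127 - 1/403302 = -40784721355/403302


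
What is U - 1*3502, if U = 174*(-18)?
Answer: -6634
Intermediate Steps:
U = -3132
U - 1*3502 = -3132 - 1*3502 = -3132 - 3502 = -6634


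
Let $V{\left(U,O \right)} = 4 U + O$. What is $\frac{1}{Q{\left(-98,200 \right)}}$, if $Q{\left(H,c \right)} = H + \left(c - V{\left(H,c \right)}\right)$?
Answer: $\frac{1}{294} \approx 0.0034014$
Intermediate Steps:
$V{\left(U,O \right)} = O + 4 U$
$Q{\left(H,c \right)} = - 3 H$ ($Q{\left(H,c \right)} = H + \left(c - \left(c + 4 H\right)\right) = H - 4 H = - 3 H$)
$\frac{1}{Q{\left(-98,200 \right)}} = \frac{1}{\left(-3\right) \left(-98\right)} = \frac{1}{294}$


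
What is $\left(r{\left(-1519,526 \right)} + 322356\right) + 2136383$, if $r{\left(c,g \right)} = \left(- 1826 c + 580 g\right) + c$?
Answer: $5535994$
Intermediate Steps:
$r{\left(c,g \right)} = - 1825 c + 580 g$
$\left(r{\left(-1519,526 \right)} + 322356\right) + 2136383 = \left(\left(\left(-1825\right) \left(-1519\right) + 580 \cdot 526\right) + 322356\right) + 2136383 = \left(\left(2772175 + 305080\right) + 322356\right) + 2136383 = \left(3077255 + 322356\right) + 2136383 = 3399611 + 2136383 = 5535994$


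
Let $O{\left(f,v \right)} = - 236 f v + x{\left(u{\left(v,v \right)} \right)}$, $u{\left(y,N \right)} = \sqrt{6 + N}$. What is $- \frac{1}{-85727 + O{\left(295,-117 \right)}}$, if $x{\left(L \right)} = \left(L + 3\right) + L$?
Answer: $\frac{i}{2 \left(\sqrt{111} - 4029908 i\right)} \approx -1.2407 \cdot 10^{-7} + 3.2437 \cdot 10^{-13} i$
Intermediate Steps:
$x{\left(L \right)} = 3 + 2 L$ ($x{\left(L \right)} = \left(3 + L\right) + L = 3 + 2 L$)
$O{\left(f,v \right)} = 3 + 2 \sqrt{6 + v} - 236 f v$ ($O{\left(f,v \right)} = - 236 f v + \left(3 + 2 \sqrt{6 + v}\right) = 3 + 2 \sqrt{6 + v} - 236 f v$)
$- \frac{1}{-85727 + O{\left(295,-117 \right)}} = - \frac{1}{-85727 + \left(3 + 2 \sqrt{6 - 117} - 69620 \left(-117\right)\right)} = - \frac{1}{-85727 + \left(3 + 2 \sqrt{-111} + 8145540\right)} = - \frac{1}{-85727 + \left(3 + 2 i \sqrt{111} + 8145540\right)} = - \frac{1}{-85727 + \left(8145543 + 2 i \sqrt{111}\right)} = - \frac{1}{8059816 + 2 i \sqrt{111}}$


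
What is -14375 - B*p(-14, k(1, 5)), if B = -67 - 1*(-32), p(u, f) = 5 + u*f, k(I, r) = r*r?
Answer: -26450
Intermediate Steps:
k(I, r) = r²
p(u, f) = 5 + f*u
B = -35 (B = -67 + 32 = -35)
-14375 - B*p(-14, k(1, 5)) = -14375 - (-35)*(5 + 5²*(-14)) = -14375 - (-35)*(5 + 25*(-14)) = -14375 - (-35)*(5 - 350) = -14375 - (-35)*(-345) = -14375 - 1*12075 = -14375 - 12075 = -26450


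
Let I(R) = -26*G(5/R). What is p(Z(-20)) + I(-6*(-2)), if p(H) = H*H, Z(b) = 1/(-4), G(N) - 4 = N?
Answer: -5509/48 ≈ -114.77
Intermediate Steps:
G(N) = 4 + N
Z(b) = -¼
p(H) = H²
I(R) = -104 - 130/R (I(R) = -26*(4 + 5/R) = -104 - 130/R)
p(Z(-20)) + I(-6*(-2)) = (-¼)² + (-104 - 130/((-6*(-2)))) = 1/16 + (-104 - 130/12) = 1/16 + (-104 - 130*1/12) = 1/16 + (-104 - 65/6) = 1/16 - 689/6 = -5509/48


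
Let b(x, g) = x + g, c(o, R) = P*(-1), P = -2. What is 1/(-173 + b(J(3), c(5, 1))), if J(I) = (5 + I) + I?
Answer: -1/160 ≈ -0.0062500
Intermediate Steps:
J(I) = 5 + 2*I
c(o, R) = 2 (c(o, R) = -2*(-1) = 2)
b(x, g) = g + x
1/(-173 + b(J(3), c(5, 1))) = 1/(-173 + (2 + (5 + 2*3))) = 1/(-173 + (2 + (5 + 6))) = 1/(-173 + (2 + 11)) = 1/(-173 + 13) = 1/(-160) = -1/160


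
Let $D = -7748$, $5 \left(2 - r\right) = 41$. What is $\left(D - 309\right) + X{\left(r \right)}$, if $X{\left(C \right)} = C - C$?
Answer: $-8057$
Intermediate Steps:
$r = - \frac{31}{5}$ ($r = 2 - \frac{41}{5} = - \frac{31}{5} \approx -6.2$)
$X{\left(C \right)} = 0$
$\left(D - 309\right) + X{\left(r \right)} = \left(-7748 - 309\right) + 0 = -8057 + 0 = -8057$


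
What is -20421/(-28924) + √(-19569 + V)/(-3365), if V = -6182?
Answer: 20421/28924 - I*√25751/3365 ≈ 0.70602 - 0.047688*I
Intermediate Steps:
-20421/(-28924) + √(-19569 + V)/(-3365) = -20421/(-28924) + √(-19569 - 6182)/(-3365) = -20421*(-1/28924) + √(-25751)*(-1/3365) = 20421/28924 + (I*√25751)*(-1/3365) = 20421/28924 - I*√25751/3365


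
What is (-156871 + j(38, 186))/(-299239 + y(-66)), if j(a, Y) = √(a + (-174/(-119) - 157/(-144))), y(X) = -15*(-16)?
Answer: 156871/298999 - √82693933/426970572 ≈ 0.52463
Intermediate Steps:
y(X) = 240
j(a, Y) = √(43739/17136 + a) (j(a, Y) = √(a + (-174*(-1/119) - 157*(-1/144))) = √(a + (174/119 + 157/144)) = √(a + 43739/17136) = √(43739/17136 + a))
(-156871 + j(38, 186))/(-299239 + y(-66)) = (-156871 + √(5204941 + 2039184*38)/1428)/(-299239 + 240) = (-156871 + √(5204941 + 77488992)/1428)/(-298999) = (-156871 + √82693933/1428)*(-1/298999) = 156871/298999 - √82693933/426970572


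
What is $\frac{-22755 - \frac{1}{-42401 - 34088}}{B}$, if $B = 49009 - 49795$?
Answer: $\frac{870253597}{30060177} \approx 28.95$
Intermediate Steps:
$B = -786$ ($B = 49009 - 49795 = -786$)
$\frac{-22755 - \frac{1}{-42401 - 34088}}{B} = \frac{-22755 - \frac{1}{-42401 - 34088}}{-786} = \left(-22755 - \frac{1}{-76489}\right) \left(- \frac{1}{786}\right) = \left(-22755 - - \frac{1}{76489}\right) \left(- \frac{1}{786}\right) = \left(-22755 + \frac{1}{76489}\right) \left(- \frac{1}{786}\right) = \left(- \frac{1740507194}{76489}\right) \left(- \frac{1}{786}\right) = \frac{870253597}{30060177}$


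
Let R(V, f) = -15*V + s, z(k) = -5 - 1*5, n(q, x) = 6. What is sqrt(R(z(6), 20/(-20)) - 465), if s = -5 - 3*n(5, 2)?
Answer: 13*I*sqrt(2) ≈ 18.385*I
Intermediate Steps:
z(k) = -10 (z(k) = -5 - 5 = -10)
s = -23 (s = -5 - 3*6 = -5 - 18 = -23)
R(V, f) = -23 - 15*V (R(V, f) = -15*V - 23 = -23 - 15*V)
sqrt(R(z(6), 20/(-20)) - 465) = sqrt((-23 - 15*(-10)) - 465) = sqrt((-23 + 150) - 465) = sqrt(127 - 465) = sqrt(-338) = 13*I*sqrt(2)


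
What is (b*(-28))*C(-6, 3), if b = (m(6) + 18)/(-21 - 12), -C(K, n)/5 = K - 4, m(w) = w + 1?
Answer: 35000/33 ≈ 1060.6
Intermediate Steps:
m(w) = 1 + w
C(K, n) = 20 - 5*K (C(K, n) = -5*(K - 4) = -5*(-4 + K) = 20 - 5*K)
b = -25/33 (b = ((1 + 6) + 18)/(-21 - 12) = (7 + 18)/(-33) = 25*(-1/33) = -25/33 ≈ -0.75758)
(b*(-28))*C(-6, 3) = (-25/33*(-28))*(20 - 5*(-6)) = 700*(20 + 30)/33 = (700/33)*50 = 35000/33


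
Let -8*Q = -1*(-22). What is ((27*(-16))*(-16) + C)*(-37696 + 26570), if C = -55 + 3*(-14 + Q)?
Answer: -151463801/2 ≈ -7.5732e+7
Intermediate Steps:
Q = -11/4 (Q = -(-1)*(-22)/8 = -⅛*22 = -11/4 ≈ -2.7500)
C = -421/4 (C = -55 + 3*(-14 - 11/4) = -55 + 3*(-67/4) = -55 - 201/4 = -421/4 ≈ -105.25)
((27*(-16))*(-16) + C)*(-37696 + 26570) = ((27*(-16))*(-16) - 421/4)*(-37696 + 26570) = (-432*(-16) - 421/4)*(-11126) = (6912 - 421/4)*(-11126) = (27227/4)*(-11126) = -151463801/2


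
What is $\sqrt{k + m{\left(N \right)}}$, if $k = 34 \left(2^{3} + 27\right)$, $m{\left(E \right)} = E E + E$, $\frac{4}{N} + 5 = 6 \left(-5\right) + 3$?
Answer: $\frac{\sqrt{76153}}{8} \approx 34.495$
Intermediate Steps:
$N = - \frac{1}{8}$ ($N = \frac{4}{-5 + \left(6 \left(-5\right) + 3\right)} = \frac{4}{-5 + \left(-30 + 3\right)} = \frac{4}{-5 - 27} = \frac{4}{-32} = 4 \left(- \frac{1}{32}\right) = - \frac{1}{8} \approx -0.125$)
$m{\left(E \right)} = E + E^{2}$ ($m{\left(E \right)} = E^{2} + E = E + E^{2}$)
$k = 1190$ ($k = 34 \left(8 + 27\right) = 34 \cdot 35 = 1190$)
$\sqrt{k + m{\left(N \right)}} = \sqrt{1190 - \frac{1 - \frac{1}{8}}{8}} = \sqrt{1190 - \frac{7}{64}} = \sqrt{\frac{76153}{64}} = \frac{\sqrt{76153}}{8}$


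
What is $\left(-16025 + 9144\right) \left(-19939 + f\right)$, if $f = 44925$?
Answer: $-171928666$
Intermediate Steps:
$\left(-16025 + 9144\right) \left(-19939 + f\right) = \left(-16025 + 9144\right) \left(-19939 + 44925\right) = \left(-6881\right) 24986 = -171928666$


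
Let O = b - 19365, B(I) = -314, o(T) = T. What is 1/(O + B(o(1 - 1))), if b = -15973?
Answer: -1/35652 ≈ -2.8049e-5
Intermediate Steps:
O = -35338 (O = -15973 - 19365 = -35338)
1/(O + B(o(1 - 1))) = 1/(-35338 - 314) = 1/(-35652) = -1/35652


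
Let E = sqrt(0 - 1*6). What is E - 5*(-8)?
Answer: 40 + I*sqrt(6) ≈ 40.0 + 2.4495*I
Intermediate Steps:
E = I*sqrt(6) (E = sqrt(0 - 6) = sqrt(-6) = I*sqrt(6) ≈ 2.4495*I)
E - 5*(-8) = I*sqrt(6) - 5*(-8) = I*sqrt(6) + 40 = 40 + I*sqrt(6)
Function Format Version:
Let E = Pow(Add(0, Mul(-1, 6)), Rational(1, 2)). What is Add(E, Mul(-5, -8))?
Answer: Add(40, Mul(I, Pow(6, Rational(1, 2)))) ≈ Add(40.000, Mul(2.4495, I))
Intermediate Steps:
E = Mul(I, Pow(6, Rational(1, 2))) (E = Pow(Add(0, -6), Rational(1, 2)) = Pow(-6, Rational(1, 2)) = Mul(I, Pow(6, Rational(1, 2))) ≈ Mul(2.4495, I))
Add(E, Mul(-5, -8)) = Add(Mul(I, Pow(6, Rational(1, 2))), Mul(-5, -8)) = Add(Mul(I, Pow(6, Rational(1, 2))), 40) = Add(40, Mul(I, Pow(6, Rational(1, 2))))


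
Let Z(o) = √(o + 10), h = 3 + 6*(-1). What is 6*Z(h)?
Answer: 6*√7 ≈ 15.875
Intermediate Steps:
h = -3 (h = 3 - 6 = -3)
Z(o) = √(10 + o)
6*Z(h) = 6*√(10 - 3) = 6*√7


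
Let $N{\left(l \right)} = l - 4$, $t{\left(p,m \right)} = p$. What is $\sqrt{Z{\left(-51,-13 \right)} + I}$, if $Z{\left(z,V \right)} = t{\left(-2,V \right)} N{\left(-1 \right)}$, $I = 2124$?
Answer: $\sqrt{2134} \approx 46.195$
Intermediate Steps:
$N{\left(l \right)} = -4 + l$
$Z{\left(z,V \right)} = 10$ ($Z{\left(z,V \right)} = - 2 \left(-4 - 1\right) = \left(-2\right) \left(-5\right) = 10$)
$\sqrt{Z{\left(-51,-13 \right)} + I} = \sqrt{10 + 2124} = \sqrt{2134}$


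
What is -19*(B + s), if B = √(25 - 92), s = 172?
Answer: -3268 - 19*I*√67 ≈ -3268.0 - 155.52*I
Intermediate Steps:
B = I*√67 (B = √(-67) = I*√67 ≈ 8.1853*I)
-19*(B + s) = -19*(I*√67 + 172) = -19*(172 + I*√67) = -3268 - 19*I*√67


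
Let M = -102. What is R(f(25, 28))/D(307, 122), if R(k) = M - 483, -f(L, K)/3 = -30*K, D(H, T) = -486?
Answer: 65/54 ≈ 1.2037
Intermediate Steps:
f(L, K) = 90*K (f(L, K) = -(-90)*K = 90*K)
R(k) = -585 (R(k) = -102 - 483 = -585)
R(f(25, 28))/D(307, 122) = -585/(-486) = -585*(-1/486) = 65/54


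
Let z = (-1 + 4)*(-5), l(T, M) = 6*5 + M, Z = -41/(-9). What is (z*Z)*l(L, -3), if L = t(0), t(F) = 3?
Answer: -1845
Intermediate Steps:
L = 3
Z = 41/9 (Z = -41*(-⅑) = 41/9 ≈ 4.5556)
l(T, M) = 30 + M
z = -15 (z = 3*(-5) = -15)
(z*Z)*l(L, -3) = (-15*41/9)*(30 - 3) = -205/3*27 = -1845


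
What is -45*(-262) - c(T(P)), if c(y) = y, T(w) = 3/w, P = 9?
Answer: 35369/3 ≈ 11790.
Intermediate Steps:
-45*(-262) - c(T(P)) = -45*(-262) - 3/9 = 11790 - 3/9 = 11790 - 1*1/3 = 11790 - 1/3 = 35369/3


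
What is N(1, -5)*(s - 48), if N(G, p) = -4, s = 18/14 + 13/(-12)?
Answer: 4015/21 ≈ 191.19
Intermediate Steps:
s = 17/84 (s = 18*(1/14) + 13*(-1/12) = 9/7 - 13/12 = 17/84 ≈ 0.20238)
N(1, -5)*(s - 48) = -4*(17/84 - 48) = -4*(-4015/84) = 4015/21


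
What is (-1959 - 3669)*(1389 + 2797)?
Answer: -23558808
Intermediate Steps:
(-1959 - 3669)*(1389 + 2797) = -5628*4186 = -23558808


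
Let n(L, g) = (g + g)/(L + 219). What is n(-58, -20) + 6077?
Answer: 978357/161 ≈ 6076.8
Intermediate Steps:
n(L, g) = 2*g/(219 + L) (n(L, g) = (2*g)/(219 + L) = 2*g/(219 + L))
n(-58, -20) + 6077 = 2*(-20)/(219 - 58) + 6077 = 2*(-20)/161 + 6077 = 2*(-20)*(1/161) + 6077 = -40/161 + 6077 = 978357/161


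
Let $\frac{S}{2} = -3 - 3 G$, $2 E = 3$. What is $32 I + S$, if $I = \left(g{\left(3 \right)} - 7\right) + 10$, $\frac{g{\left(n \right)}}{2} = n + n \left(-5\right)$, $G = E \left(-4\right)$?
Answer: $-642$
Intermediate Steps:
$E = \frac{3}{2}$ ($E = \frac{1}{2} \cdot 3 = \frac{3}{2} \approx 1.5$)
$G = -6$ ($G = \frac{3}{2} \left(-4\right) = -6$)
$g{\left(n \right)} = - 8 n$ ($g{\left(n \right)} = 2 \left(n + n \left(-5\right)\right) = 2 \left(n - 5 n\right) = 2 \left(- 4 n\right) = - 8 n$)
$S = 30$ ($S = 2 \left(-3 - -18\right) = 2 \left(-3 + 18\right) = 2 \cdot 15 = 30$)
$I = -21$ ($I = \left(\left(-8\right) 3 - 7\right) + 10 = \left(-24 - 7\right) + 10 = -31 + 10 = -21$)
$32 I + S = 32 \left(-21\right) + 30 = -672 + 30 = -642$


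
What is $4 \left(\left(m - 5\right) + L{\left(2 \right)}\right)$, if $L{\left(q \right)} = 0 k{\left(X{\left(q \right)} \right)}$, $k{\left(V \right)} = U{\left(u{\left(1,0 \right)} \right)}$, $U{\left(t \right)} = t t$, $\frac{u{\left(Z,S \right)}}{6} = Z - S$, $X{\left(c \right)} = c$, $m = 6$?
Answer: $4$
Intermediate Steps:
$u{\left(Z,S \right)} = - 6 S + 6 Z$ ($u{\left(Z,S \right)} = 6 \left(Z - S\right) = - 6 S + 6 Z$)
$U{\left(t \right)} = t^{2}$
$k{\left(V \right)} = 36$ ($k{\left(V \right)} = \left(\left(-6\right) 0 + 6 \cdot 1\right)^{2} = \left(0 + 6\right)^{2} = 6^{2} = 36$)
$L{\left(q \right)} = 0$ ($L{\left(q \right)} = 0 \cdot 36 = 0$)
$4 \left(\left(m - 5\right) + L{\left(2 \right)}\right) = 4 \left(\left(6 - 5\right) + 0\right) = 4 \left(1 + 0\right) = 4 \cdot 1 = 4$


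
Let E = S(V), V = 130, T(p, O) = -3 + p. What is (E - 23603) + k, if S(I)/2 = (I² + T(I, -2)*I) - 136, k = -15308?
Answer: 27637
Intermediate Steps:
S(I) = -272 + 2*I² + 2*I*(-3 + I) (S(I) = 2*((I² + (-3 + I)*I) - 136) = 2*((I² + I*(-3 + I)) - 136) = 2*(-136 + I² + I*(-3 + I)) = -272 + 2*I² + 2*I*(-3 + I))
E = 66548 (E = -272 - 6*130 + 4*130² = -272 - 780 + 4*16900 = -272 - 780 + 67600 = 66548)
(E - 23603) + k = (66548 - 23603) - 15308 = 42945 - 15308 = 27637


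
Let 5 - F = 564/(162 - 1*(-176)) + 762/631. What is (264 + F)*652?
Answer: 18503219492/106639 ≈ 1.7351e+5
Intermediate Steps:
F = 226475/106639 (F = 5 - (564/(162 - 1*(-176)) + 762/631) = 5 - (564/(162 + 176) + 762*(1/631)) = 5 - (564/338 + 762/631) = 5 - (564*(1/338) + 762/631) = 5 - (282/169 + 762/631) = 5 - 1*306720/106639 = 5 - 306720/106639 = 226475/106639 ≈ 2.1238)
(264 + F)*652 = (264 + 226475/106639)*652 = (28379171/106639)*652 = 18503219492/106639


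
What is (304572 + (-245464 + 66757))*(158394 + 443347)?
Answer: 75738130965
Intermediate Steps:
(304572 + (-245464 + 66757))*(158394 + 443347) = (304572 - 178707)*601741 = 125865*601741 = 75738130965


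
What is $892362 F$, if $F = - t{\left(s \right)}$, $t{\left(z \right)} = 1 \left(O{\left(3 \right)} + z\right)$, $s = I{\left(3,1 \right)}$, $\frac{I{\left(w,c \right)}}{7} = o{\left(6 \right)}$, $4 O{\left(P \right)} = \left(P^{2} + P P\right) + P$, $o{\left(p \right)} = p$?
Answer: $- \frac{84328209}{2} \approx -4.2164 \cdot 10^{7}$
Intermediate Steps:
$O{\left(P \right)} = \frac{P^{2}}{2} + \frac{P}{4}$ ($O{\left(P \right)} = \frac{\left(P^{2} + P P\right) + P}{4} = \frac{\left(P^{2} + P^{2}\right) + P}{4} = \frac{2 P^{2} + P}{4} = \frac{P + 2 P^{2}}{4} = \frac{P^{2}}{2} + \frac{P}{4}$)
$I{\left(w,c \right)} = 42$ ($I{\left(w,c \right)} = 7 \cdot 6 = 42$)
$s = 42$
$t{\left(z \right)} = \frac{21}{4} + z$ ($t{\left(z \right)} = 1 \left(\frac{1}{4} \cdot 3 \left(1 + 2 \cdot 3\right) + z\right) = 1 \left(\frac{1}{4} \cdot 3 \left(1 + 6\right) + z\right) = 1 \left(\frac{1}{4} \cdot 3 \cdot 7 + z\right) = 1 \left(\frac{21}{4} + z\right) = \frac{21}{4} + z$)
$F = - \frac{189}{4}$ ($F = - (\frac{21}{4} + 42) = \left(-1\right) \frac{189}{4} = - \frac{189}{4} \approx -47.25$)
$892362 F = 892362 \left(- \frac{189}{4}\right) = - \frac{84328209}{2}$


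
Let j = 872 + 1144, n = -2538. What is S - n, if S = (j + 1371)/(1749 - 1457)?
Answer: 744483/292 ≈ 2549.6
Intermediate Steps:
j = 2016
S = 3387/292 (S = (2016 + 1371)/(1749 - 1457) = 3387/292 ≈ 11.599)
S - n = 3387/292 - 1*(-2538) = 3387/292 + 2538 = 744483/292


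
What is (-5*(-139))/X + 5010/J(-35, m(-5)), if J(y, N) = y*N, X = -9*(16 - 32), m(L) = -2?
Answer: 77009/1008 ≈ 76.398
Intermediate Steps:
X = 144 (X = -9*(-16) = 144)
J(y, N) = N*y
(-5*(-139))/X + 5010/J(-35, m(-5)) = -5*(-139)/144 + 5010/((-2*(-35))) = 695*(1/144) + 5010/70 = 695/144 + 5010*(1/70) = 695/144 + 501/7 = 77009/1008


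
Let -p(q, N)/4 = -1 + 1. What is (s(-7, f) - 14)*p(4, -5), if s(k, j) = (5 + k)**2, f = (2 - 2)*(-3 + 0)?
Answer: 0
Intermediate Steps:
p(q, N) = 0 (p(q, N) = -4*(-1 + 1) = -4*0 = 0)
f = 0 (f = 0*(-3) = 0)
(s(-7, f) - 14)*p(4, -5) = ((5 - 7)**2 - 14)*0 = ((-2)**2 - 14)*0 = (4 - 14)*0 = -10*0 = 0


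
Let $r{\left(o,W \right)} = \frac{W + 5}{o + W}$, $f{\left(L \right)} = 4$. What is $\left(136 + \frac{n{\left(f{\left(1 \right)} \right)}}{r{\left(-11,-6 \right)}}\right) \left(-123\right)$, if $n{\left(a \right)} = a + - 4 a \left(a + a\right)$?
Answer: $242556$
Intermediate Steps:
$r{\left(o,W \right)} = \frac{5 + W}{W + o}$
$n{\left(a \right)} = a - 8 a^{2}$ ($n{\left(a \right)} = a + - 4 a 2 a = a - 8 a^{2}$)
$\left(136 + \frac{n{\left(f{\left(1 \right)} \right)}}{r{\left(-11,-6 \right)}}\right) \left(-123\right) = \left(136 + \frac{4 \left(1 - 32\right)}{\frac{1}{-6 - 11} \left(5 - 6\right)}\right) \left(-123\right) = \left(136 + \frac{4 \left(1 - 32\right)}{\frac{1}{-17} \left(-1\right)}\right) \left(-123\right) = \left(136 + \frac{4 \left(-31\right)}{\left(- \frac{1}{17}\right) \left(-1\right)}\right) \left(-123\right) = \left(136 - 124 \frac{1}{\frac{1}{17}}\right) \left(-123\right) = \left(136 - 2108\right) \left(-123\right) = \left(-1972\right) \left(-123\right) = 242556$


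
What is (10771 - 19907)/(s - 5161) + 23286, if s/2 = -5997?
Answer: 399480466/17155 ≈ 23287.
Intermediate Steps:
s = -11994 (s = 2*(-5997) = -11994)
(10771 - 19907)/(s - 5161) + 23286 = (10771 - 19907)/(-11994 - 5161) + 23286 = -9136/(-17155) + 23286 = -9136*(-1/17155) + 23286 = 9136/17155 + 23286 = 399480466/17155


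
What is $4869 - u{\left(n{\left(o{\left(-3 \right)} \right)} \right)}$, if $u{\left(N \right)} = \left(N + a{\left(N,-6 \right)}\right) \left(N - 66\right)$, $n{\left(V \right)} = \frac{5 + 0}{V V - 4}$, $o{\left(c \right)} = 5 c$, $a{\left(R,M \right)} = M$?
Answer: $\frac{218545328}{48841} \approx 4474.6$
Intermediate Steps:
$n{\left(V \right)} = \frac{5}{-4 + V^{2}}$ ($n{\left(V \right)} = \frac{5}{V^{2} - 4} = \frac{5}{-4 + V^{2}}$)
$u{\left(N \right)} = \left(-66 + N\right) \left(-6 + N\right)$ ($u{\left(N \right)} = \left(N - 6\right) \left(N - 66\right) = \left(-6 + N\right) \left(-66 + N\right) = \left(-66 + N\right) \left(-6 + N\right)$)
$4869 - u{\left(n{\left(o{\left(-3 \right)} \right)} \right)} = 4869 - \left(396 + \left(\frac{5}{-4 + \left(5 \left(-3\right)\right)^{2}}\right)^{2} - 72 \frac{5}{-4 + \left(5 \left(-3\right)\right)^{2}}\right) = 4869 - \left(396 + \left(\frac{5}{-4 + \left(-15\right)^{2}}\right)^{2} - 72 \frac{5}{-4 + \left(-15\right)^{2}}\right) = 4869 - \left(396 + \left(\frac{5}{-4 + 225}\right)^{2} - 72 \frac{5}{-4 + 225}\right) = 4869 - \left(396 + \left(\frac{5}{221}\right)^{2} - 72 \cdot \frac{5}{221}\right) = 4869 - \left(396 + \left(5 \cdot \frac{1}{221}\right)^{2} - 72 \cdot 5 \cdot \frac{1}{221}\right) = 4869 - \left(396 + \left(\frac{5}{221}\right)^{2} - \frac{360}{221}\right) = 4869 - \left(396 + \frac{25}{48841} - \frac{360}{221}\right) = 4869 - \frac{19261501}{48841} = \frac{218545328}{48841}$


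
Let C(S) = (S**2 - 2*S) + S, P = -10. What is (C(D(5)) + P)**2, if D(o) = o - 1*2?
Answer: 16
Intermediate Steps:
D(o) = -2 + o (D(o) = o - 2 = -2 + o)
C(S) = S**2 - S
(C(D(5)) + P)**2 = ((-2 + 5)*(-1 + (-2 + 5)) - 10)**2 = (3*(-1 + 3) - 10)**2 = (3*2 - 10)**2 = (6 - 10)**2 = (-4)**2 = 16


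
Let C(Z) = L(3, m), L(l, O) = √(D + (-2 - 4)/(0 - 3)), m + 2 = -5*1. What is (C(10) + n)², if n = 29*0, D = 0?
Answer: 2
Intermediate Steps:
m = -7 (m = -2 - 5*1 = -2 - 5 = -7)
L(l, O) = √2 (L(l, O) = √(0 + (-2 - 4)/(0 - 3)) = √(0 - 6/(-3)) = √(0 - 6*(-⅓)) = √(0 + 2) = √2)
n = 0
C(Z) = √2
(C(10) + n)² = (√2 + 0)² = (√2)² = 2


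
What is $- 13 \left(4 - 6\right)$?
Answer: $26$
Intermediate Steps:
$- 13 \left(4 - 6\right) = \left(-13\right) \left(-2\right) = 26$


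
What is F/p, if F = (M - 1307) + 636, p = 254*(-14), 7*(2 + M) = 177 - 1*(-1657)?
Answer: 411/3556 ≈ 0.11558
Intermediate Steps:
M = 260 (M = -2 + (177 - 1*(-1657))/7 = -2 + (177 + 1657)/7 = -2 + (1/7)*1834 = -2 + 262 = 260)
p = -3556
F = -411 (F = (260 - 1307) + 636 = -1047 + 636 = -411)
F/p = -411/(-3556) = -411*(-1/3556) = 411/3556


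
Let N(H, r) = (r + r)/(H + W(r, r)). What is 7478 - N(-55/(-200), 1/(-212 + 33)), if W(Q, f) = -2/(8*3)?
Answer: 30787166/4117 ≈ 7478.1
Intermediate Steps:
W(Q, f) = -1/12 (W(Q, f) = -2/24 = -2*1/24 = -1/12)
N(H, r) = 2*r/(-1/12 + H) (N(H, r) = (r + r)/(H - 1/12) = (2*r)/(-1/12 + H) = 2*r/(-1/12 + H))
7478 - N(-55/(-200), 1/(-212 + 33)) = 7478 - 24/((-212 + 33)*(-1 + 12*(-55/(-200)))) = 7478 - 24/((-179)*(-1 + 12*(-55*(-1/200)))) = 7478 - 24*(-1)/(179*(-1 + 12*(11/40))) = 7478 - 24*(-1)/(179*(-1 + 33/10)) = 7478 - 24*(-1)/(179*23/10) = 7478 - 24*(-1)*10/(179*23) = 7478 - 1*(-240/4117) = 7478 + 240/4117 = 30787166/4117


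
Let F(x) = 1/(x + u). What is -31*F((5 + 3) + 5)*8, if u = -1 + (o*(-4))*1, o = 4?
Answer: 62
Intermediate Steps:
u = -17 (u = -1 + (4*(-4))*1 = -1 - 16*1 = -1 - 16 = -17)
F(x) = 1/(-17 + x) (F(x) = 1/(x - 17) = 1/(-17 + x))
-31*F((5 + 3) + 5)*8 = -31/(-17 + ((5 + 3) + 5))*8 = -31/(-17 + (8 + 5))*8 = -31/(-17 + 13)*8 = -31/(-4)*8 = -31*(-¼)*8 = (31/4)*8 = 62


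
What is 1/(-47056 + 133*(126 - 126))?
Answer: -1/47056 ≈ -2.1251e-5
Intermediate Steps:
1/(-47056 + 133*(126 - 126)) = 1/(-47056 + 133*0) = 1/(-47056 + 0) = 1/(-47056) = -1/47056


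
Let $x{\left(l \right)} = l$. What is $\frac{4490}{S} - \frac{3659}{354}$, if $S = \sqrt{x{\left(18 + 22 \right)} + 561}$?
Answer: $- \frac{3659}{354} + \frac{4490 \sqrt{601}}{601} \approx 172.81$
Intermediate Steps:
$S = \sqrt{601}$ ($S = \sqrt{\left(18 + 22\right) + 561} = \sqrt{40 + 561} = \sqrt{601} \approx 24.515$)
$\frac{4490}{S} - \frac{3659}{354} = \frac{4490}{\sqrt{601}} - \frac{3659}{354} = 4490 \frac{\sqrt{601}}{601} - \frac{3659}{354} = \frac{4490 \sqrt{601}}{601} - \frac{3659}{354} = - \frac{3659}{354} + \frac{4490 \sqrt{601}}{601}$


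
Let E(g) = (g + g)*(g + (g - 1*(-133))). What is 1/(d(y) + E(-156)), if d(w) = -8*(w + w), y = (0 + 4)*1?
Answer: 1/55784 ≈ 1.7926e-5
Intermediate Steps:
E(g) = 2*g*(133 + 2*g) (E(g) = (2*g)*(g + (g + 133)) = (2*g)*(g + (133 + g)) = (2*g)*(133 + 2*g) = 2*g*(133 + 2*g))
y = 4 (y = 4*1 = 4)
d(w) = -16*w
1/(d(y) + E(-156)) = 1/(-16*4 + 2*(-156)*(133 + 2*(-156))) = 1/(-64 + 2*(-156)*(133 - 312)) = 1/(-64 + 2*(-156)*(-179)) = 1/(-64 + 55848) = 1/55784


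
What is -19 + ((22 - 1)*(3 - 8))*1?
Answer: -124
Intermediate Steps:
-19 + ((22 - 1)*(3 - 8))*1 = -19 + (21*(-5))*1 = -19 - 105*1 = -19 - 105 = -124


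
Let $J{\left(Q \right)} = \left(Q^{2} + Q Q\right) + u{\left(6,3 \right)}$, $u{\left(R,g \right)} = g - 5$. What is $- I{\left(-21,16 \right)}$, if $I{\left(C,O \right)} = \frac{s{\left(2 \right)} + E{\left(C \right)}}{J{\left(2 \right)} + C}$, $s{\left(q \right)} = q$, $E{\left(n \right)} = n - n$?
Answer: $\frac{2}{15} \approx 0.13333$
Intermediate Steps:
$u{\left(R,g \right)} = -5 + g$
$E{\left(n \right)} = 0$
$J{\left(Q \right)} = -2 + 2 Q^{2}$ ($J{\left(Q \right)} = \left(Q^{2} + Q Q\right) + \left(-5 + 3\right) = \left(Q^{2} + Q^{2}\right) - 2 = 2 Q^{2} - 2 = -2 + 2 Q^{2}$)
$I{\left(C,O \right)} = \frac{2}{6 + C}$ ($I{\left(C,O \right)} = \frac{2 + 0}{\left(-2 + 2 \cdot 2^{2}\right) + C} = \frac{2}{\left(-2 + 2 \cdot 4\right) + C} = \frac{2}{\left(-2 + 8\right) + C} = \frac{2}{6 + C}$)
$- I{\left(-21,16 \right)} = - \frac{2}{6 - 21} = - \frac{2}{-15} = - \frac{2 \left(-1\right)}{15} = \left(-1\right) \left(- \frac{2}{15}\right) = \frac{2}{15}$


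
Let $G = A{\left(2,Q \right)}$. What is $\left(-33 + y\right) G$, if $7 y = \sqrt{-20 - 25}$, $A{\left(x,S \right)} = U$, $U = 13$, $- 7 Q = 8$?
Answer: $-429 + \frac{39 i \sqrt{5}}{7} \approx -429.0 + 12.458 i$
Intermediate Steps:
$Q = - \frac{8}{7}$ ($Q = \left(- \frac{1}{7}\right) 8 = - \frac{8}{7} \approx -1.1429$)
$A{\left(x,S \right)} = 13$
$G = 13$
$y = \frac{3 i \sqrt{5}}{7}$ ($y = \frac{\sqrt{-20 - 25}}{7} = \frac{\sqrt{-45}}{7} = \frac{3 i \sqrt{5}}{7} \approx 0.95831 i$)
$\left(-33 + y\right) G = \left(-33 + \frac{3 i \sqrt{5}}{7}\right) 13 = -429 + \frac{39 i \sqrt{5}}{7}$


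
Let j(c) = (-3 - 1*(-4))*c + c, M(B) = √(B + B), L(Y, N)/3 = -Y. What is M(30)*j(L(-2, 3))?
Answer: 24*√15 ≈ 92.952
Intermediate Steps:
L(Y, N) = -3*Y (L(Y, N) = 3*(-Y) = -3*Y)
M(B) = √2*√B (M(B) = √(2*B) = √2*√B)
j(c) = 2*c (j(c) = (-3 + 4)*c + c = 1*c + c = c + c = 2*c)
M(30)*j(L(-2, 3)) = (√2*√30)*(2*(-3*(-2))) = (2*√15)*(2*6) = (2*√15)*12 = 24*√15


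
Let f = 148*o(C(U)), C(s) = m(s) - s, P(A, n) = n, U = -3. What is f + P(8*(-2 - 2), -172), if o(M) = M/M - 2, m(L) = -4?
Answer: -320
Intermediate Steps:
C(s) = -4 - s
o(M) = -1 (o(M) = 1 - 2 = -1)
f = -148 (f = 148*(-1) = -148)
f + P(8*(-2 - 2), -172) = -148 - 172 = -320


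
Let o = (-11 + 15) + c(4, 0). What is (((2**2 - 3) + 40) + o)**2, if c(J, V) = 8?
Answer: 2809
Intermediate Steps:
o = 12 (o = (-11 + 15) + 8 = 4 + 8 = 12)
(((2**2 - 3) + 40) + o)**2 = (((2**2 - 3) + 40) + 12)**2 = (((4 - 3) + 40) + 12)**2 = ((1 + 40) + 12)**2 = (41 + 12)**2 = 53**2 = 2809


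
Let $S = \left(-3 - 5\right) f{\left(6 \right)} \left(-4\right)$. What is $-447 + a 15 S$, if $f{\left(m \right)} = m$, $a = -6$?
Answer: $-17727$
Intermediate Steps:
$S = 192$ ($S = \left(-3 - 5\right) 6 \left(-4\right) = \left(-8\right) 6 \left(-4\right) = \left(-48\right) \left(-4\right) = 192$)
$-447 + a 15 S = -447 + \left(-6\right) 15 \cdot 192 = -447 - 17280 = -17727$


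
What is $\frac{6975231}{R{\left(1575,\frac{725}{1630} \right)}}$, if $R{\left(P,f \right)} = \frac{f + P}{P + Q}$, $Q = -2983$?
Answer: $- \frac{3201686830848}{513595} \approx -6.2339 \cdot 10^{6}$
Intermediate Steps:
$R{\left(P,f \right)} = \frac{P + f}{-2983 + P}$ ($R{\left(P,f \right)} = \frac{f + P}{P - 2983} = \frac{P + f}{-2983 + P}$)
$\frac{6975231}{R{\left(1575,\frac{725}{1630} \right)}} = \frac{6975231}{\frac{1}{-2983 + 1575} \left(1575 + \frac{725}{1630}\right)} = \frac{6975231}{\frac{1}{-1408} \left(1575 + 725 \cdot \frac{1}{1630}\right)} = \frac{6975231}{\left(- \frac{1}{1408}\right) \left(1575 + \frac{145}{326}\right)} = \frac{6975231}{\left(- \frac{1}{1408}\right) \frac{513595}{326}} = \frac{6975231}{- \frac{513595}{459008}} = 6975231 \left(- \frac{459008}{513595}\right) = - \frac{3201686830848}{513595}$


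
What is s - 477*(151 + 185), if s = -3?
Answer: -160275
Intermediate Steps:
s - 477*(151 + 185) = -3 - 477*(151 + 185) = -3 - 477*336 = -3 - 160272 = -160275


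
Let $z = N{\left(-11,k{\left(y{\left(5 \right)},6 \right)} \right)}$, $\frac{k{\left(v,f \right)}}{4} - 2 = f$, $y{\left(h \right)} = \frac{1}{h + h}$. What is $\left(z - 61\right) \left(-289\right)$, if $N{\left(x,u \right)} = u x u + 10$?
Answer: $3270035$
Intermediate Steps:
$y{\left(h \right)} = \frac{1}{2 h}$
$k{\left(v,f \right)} = 8 + 4 f$
$N{\left(x,u \right)} = 10 + x u^{2}$ ($N{\left(x,u \right)} = x u^{2} + 10 = 10 + x u^{2}$)
$z = -11254$ ($z = 10 - 11 \left(8 + 4 \cdot 6\right)^{2} = 10 - 11 \left(8 + 24\right)^{2} = 10 - 11 \cdot 32^{2} = 10 - 11264 = -11254$)
$\left(z - 61\right) \left(-289\right) = \left(-11254 - 61\right) \left(-289\right) = \left(-11315\right) \left(-289\right) = 3270035$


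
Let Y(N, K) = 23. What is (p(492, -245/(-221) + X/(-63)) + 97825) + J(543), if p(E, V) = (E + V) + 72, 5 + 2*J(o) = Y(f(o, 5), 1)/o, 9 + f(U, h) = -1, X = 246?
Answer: 27548131690/280007 ≈ 98384.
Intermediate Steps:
f(U, h) = -10 (f(U, h) = -9 - 1 = -10)
J(o) = -5/2 + 23/(2*o) (J(o) = -5/2 + (23/o)/2 = -5/2 + 23/(2*o))
p(E, V) = 72 + E + V
(p(492, -245/(-221) + X/(-63)) + 97825) + J(543) = ((72 + 492 + (-245/(-221) + 246/(-63))) + 97825) + (½)*(23 - 5*543)/543 = ((72 + 492 + (-245*(-1/221) + 246*(-1/63))) + 97825) + (½)*(1/543)*(23 - 2715) = ((72 + 492 + (245/221 - 82/21)) + 97825) + (½)*(1/543)*(-2692) = ((72 + 492 - 12977/4641) + 97825) - 1346/543 = (2604547/4641 + 97825) - 1346/543 = 456610372/4641 - 1346/543 = 27548131690/280007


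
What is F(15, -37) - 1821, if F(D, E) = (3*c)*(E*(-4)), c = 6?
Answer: 843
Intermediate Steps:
F(D, E) = -72*E (F(D, E) = (3*6)*(E*(-4)) = 18*(-4*E) = -72*E)
F(15, -37) - 1821 = -72*(-37) - 1821 = 2664 - 1821 = 843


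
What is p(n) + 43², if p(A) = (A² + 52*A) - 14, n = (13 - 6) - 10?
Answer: 1688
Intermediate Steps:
n = -3 (n = 7 - 10 = -3)
p(A) = -14 + A² + 52*A
p(n) + 43² = (-14 + (-3)² + 52*(-3)) + 43² = (-14 + 9 - 156) + 1849 = -161 + 1849 = 1688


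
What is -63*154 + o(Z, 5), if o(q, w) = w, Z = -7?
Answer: -9697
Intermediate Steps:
-63*154 + o(Z, 5) = -63*154 + 5 = -9702 + 5 = -9697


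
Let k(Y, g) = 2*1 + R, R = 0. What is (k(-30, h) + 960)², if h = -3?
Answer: 925444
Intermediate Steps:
k(Y, g) = 2 (k(Y, g) = 2*1 + 0 = 2 + 0 = 2)
(k(-30, h) + 960)² = (2 + 960)² = 962² = 925444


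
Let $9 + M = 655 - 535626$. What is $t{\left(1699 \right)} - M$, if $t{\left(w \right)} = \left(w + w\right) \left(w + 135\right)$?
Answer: $6766912$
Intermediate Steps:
$M = -534980$ ($M = -9 + \left(655 - 535626\right) = -9 - 534971 = -534980$)
$t{\left(w \right)} = 2 w \left(135 + w\right)$
$t{\left(1699 \right)} - M = 2 \cdot 1699 \left(135 + 1699\right) - -534980 = 2 \cdot 1699 \cdot 1834 + 534980 = 6231932 + 534980 = 6766912$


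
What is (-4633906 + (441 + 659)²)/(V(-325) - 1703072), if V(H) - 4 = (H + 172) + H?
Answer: 1711953/851773 ≈ 2.0099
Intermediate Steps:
V(H) = 176 + 2*H (V(H) = 4 + ((H + 172) + H) = 4 + ((172 + H) + H) = 4 + (172 + 2*H) = 176 + 2*H)
(-4633906 + (441 + 659)²)/(V(-325) - 1703072) = (-4633906 + (441 + 659)²)/((176 + 2*(-325)) - 1703072) = (-4633906 + 1100²)/((176 - 650) - 1703072) = (-4633906 + 1210000)/(-474 - 1703072) = -3423906/(-1703546) = -3423906*(-1/1703546) = 1711953/851773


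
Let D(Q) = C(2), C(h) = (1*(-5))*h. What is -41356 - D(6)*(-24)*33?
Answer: -49276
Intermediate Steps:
C(h) = -5*h
D(Q) = -10 (D(Q) = -5*2 = -10)
-41356 - D(6)*(-24)*33 = -41356 - (-10*(-24))*33 = -41356 - 240*33 = -41356 - 1*7920 = -41356 - 7920 = -49276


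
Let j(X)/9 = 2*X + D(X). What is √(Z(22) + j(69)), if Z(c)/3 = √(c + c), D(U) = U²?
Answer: √(44091 + 6*√11) ≈ 210.03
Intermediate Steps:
Z(c) = 3*√2*√c (Z(c) = 3*√(c + c) = 3*√(2*c) = 3*(√2*√c) = 3*√2*√c)
j(X) = 9*X² + 18*X (j(X) = 9*(2*X + X²) = 9*(X² + 2*X) = 9*X² + 18*X)
√(Z(22) + j(69)) = √(3*√2*√22 + 9*69*(2 + 69)) = √(6*√11 + 9*69*71) = √(6*√11 + 44091) = √(44091 + 6*√11)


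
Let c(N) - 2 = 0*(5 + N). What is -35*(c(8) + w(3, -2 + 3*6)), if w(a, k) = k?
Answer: -630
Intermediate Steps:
c(N) = 2 (c(N) = 2 + 0*(5 + N) = 2 + 0 = 2)
-35*(c(8) + w(3, -2 + 3*6)) = -35*(2 + (-2 + 3*6)) = -35*(2 + (-2 + 18)) = -35*(2 + 16) = -35*18 = -630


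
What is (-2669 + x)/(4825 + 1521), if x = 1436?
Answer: -1233/6346 ≈ -0.19430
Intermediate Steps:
(-2669 + x)/(4825 + 1521) = (-2669 + 1436)/(4825 + 1521) = -1233/6346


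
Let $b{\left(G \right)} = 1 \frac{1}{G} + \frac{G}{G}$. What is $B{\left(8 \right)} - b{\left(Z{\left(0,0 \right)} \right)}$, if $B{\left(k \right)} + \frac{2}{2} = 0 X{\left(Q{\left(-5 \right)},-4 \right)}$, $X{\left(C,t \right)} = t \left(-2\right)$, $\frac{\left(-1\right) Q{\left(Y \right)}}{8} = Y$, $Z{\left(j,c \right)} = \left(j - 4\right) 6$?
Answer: $- \frac{47}{24} \approx -1.9583$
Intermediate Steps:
$Z{\left(j,c \right)} = -24 + 6 j$ ($Z{\left(j,c \right)} = \left(-4 + j\right) 6 = -24 + 6 j$)
$Q{\left(Y \right)} = - 8 Y$
$b{\left(G \right)} = 1 + \frac{1}{G}$ ($b{\left(G \right)} = \frac{1}{G} + 1 = 1 + \frac{1}{G}$)
$X{\left(C,t \right)} = - 2 t$
$B{\left(k \right)} = -1$ ($B{\left(k \right)} = -1 + 0 \left(\left(-2\right) \left(-4\right)\right) = -1 + 0 \cdot 8 = -1 + 0 = -1$)
$B{\left(8 \right)} - b{\left(Z{\left(0,0 \right)} \right)} = -1 - \frac{1 + \left(-24 + 6 \cdot 0\right)}{-24 + 6 \cdot 0} = -1 - \frac{1 + \left(-24 + 0\right)}{-24 + 0} = -1 - \frac{1 - 24}{-24} = -1 - \left(- \frac{1}{24}\right) \left(-23\right) = -1 - \frac{23}{24} = - \frac{47}{24}$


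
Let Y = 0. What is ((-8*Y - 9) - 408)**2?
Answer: 173889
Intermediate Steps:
((-8*Y - 9) - 408)**2 = ((-8*0 - 9) - 408)**2 = ((0 - 9) - 408)**2 = (-9 - 408)**2 = (-417)**2 = 173889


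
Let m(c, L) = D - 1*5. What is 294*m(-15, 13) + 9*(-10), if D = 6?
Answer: 204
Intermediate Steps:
m(c, L) = 1 (m(c, L) = 6 - 1*5 = 6 - 5 = 1)
294*m(-15, 13) + 9*(-10) = 294*1 + 9*(-10) = 294 - 90 = 204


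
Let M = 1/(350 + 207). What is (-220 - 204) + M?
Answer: -236167/557 ≈ -424.00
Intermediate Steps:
M = 1/557 ≈ 0.0017953
(-220 - 204) + M = (-220 - 204) + 1/557 = -424 + 1/557 = -236167/557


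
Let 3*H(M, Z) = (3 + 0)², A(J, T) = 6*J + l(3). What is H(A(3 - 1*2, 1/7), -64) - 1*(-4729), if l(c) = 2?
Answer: 4732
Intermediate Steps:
A(J, T) = 2 + 6*J (A(J, T) = 6*J + 2 = 2 + 6*J)
H(M, Z) = 3 (H(M, Z) = (3 + 0)²/3 = (⅓)*3² = (⅓)*9 = 3)
H(A(3 - 1*2, 1/7), -64) - 1*(-4729) = 3 - 1*(-4729) = 3 + 4729 = 4732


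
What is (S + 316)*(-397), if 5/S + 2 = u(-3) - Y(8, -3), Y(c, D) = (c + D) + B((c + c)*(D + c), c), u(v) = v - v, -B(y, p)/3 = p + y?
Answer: -32243149/257 ≈ -1.2546e+5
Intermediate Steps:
B(y, p) = -3*p - 3*y (B(y, p) = -3*(p + y) = -3*p - 3*y)
u(v) = 0
Y(c, D) = D - 2*c - 6*c*(D + c) (Y(c, D) = (c + D) + (-3*c - 3*(c + c)*(D + c)) = (D + c) + (-3*c - 3*2*c*(D + c)) = (D + c) + (-3*c - 6*c*(D + c)) = D - 2*c - 6*c*(D + c))
S = 5/257 (S = 5/(-2 + (0 - (-3 - 2*8 - 6*8*(-3 + 8)))) = 5/(-2 + (0 - (-3 - 16 - 6*8*5))) = 5/(-2 + (0 - (-3 - 16 - 240))) = 5/(-2 + (0 - 1*(-259))) = 5/(-2 + (0 + 259)) = 5/(-2 + 259) = 5/257 ≈ 0.019455)
(S + 316)*(-397) = (5/257 + 316)*(-397) = (81217/257)*(-397) = -32243149/257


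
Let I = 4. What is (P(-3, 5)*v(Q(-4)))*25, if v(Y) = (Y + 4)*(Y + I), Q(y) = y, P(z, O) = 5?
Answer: 0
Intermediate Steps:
v(Y) = (4 + Y)² (v(Y) = (Y + 4)*(Y + 4) = (4 + Y)*(4 + Y) = (4 + Y)²)
(P(-3, 5)*v(Q(-4)))*25 = (5*(16 + (-4)² + 8*(-4)))*25 = (5*(16 + 16 - 32))*25 = (5*0)*25 = 0*25 = 0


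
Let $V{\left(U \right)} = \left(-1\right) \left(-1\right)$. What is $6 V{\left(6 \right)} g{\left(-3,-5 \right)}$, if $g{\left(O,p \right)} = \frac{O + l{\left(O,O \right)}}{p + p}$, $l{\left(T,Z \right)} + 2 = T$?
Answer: $\frac{24}{5} \approx 4.8$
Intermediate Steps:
$V{\left(U \right)} = 1$
$l{\left(T,Z \right)} = -2 + T$
$g{\left(O,p \right)} = \frac{-2 + 2 O}{2 p}$ ($g{\left(O,p \right)} = \frac{O + \left(-2 + O\right)}{p + p} = \frac{-2 + 2 O}{2 p}$)
$6 V{\left(6 \right)} g{\left(-3,-5 \right)} = 6 \cdot 1 \frac{-1 - 3}{-5} = 6 \left(\left(- \frac{1}{5}\right) \left(-4\right)\right) = 6 \cdot \frac{4}{5} = \frac{24}{5}$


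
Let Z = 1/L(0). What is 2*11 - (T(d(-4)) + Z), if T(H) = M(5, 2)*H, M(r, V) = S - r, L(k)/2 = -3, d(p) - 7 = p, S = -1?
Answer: 241/6 ≈ 40.167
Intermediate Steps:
d(p) = 7 + p
L(k) = -6 (L(k) = 2*(-3) = -6)
M(r, V) = -1 - r
T(H) = -6*H (T(H) = (-1 - 1*5)*H = (-1 - 5)*H = -6*H)
Z = -⅙ (Z = 1/(-6) = -⅙ ≈ -0.16667)
2*11 - (T(d(-4)) + Z) = 2*11 - (-6*(7 - 4) - ⅙) = 22 - (-6*3 - ⅙) = 22 - (-18 - ⅙) = 22 - 1*(-109/6) = 22 + 109/6 = 241/6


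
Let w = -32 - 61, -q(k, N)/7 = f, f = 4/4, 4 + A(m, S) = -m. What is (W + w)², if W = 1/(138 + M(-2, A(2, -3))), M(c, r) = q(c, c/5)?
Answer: 148401124/17161 ≈ 8647.6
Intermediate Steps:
A(m, S) = -4 - m
f = 1 (f = 4*(¼) = 1)
q(k, N) = -7 (q(k, N) = -7*1 = -7)
M(c, r) = -7
w = -93
W = 1/131 (W = 1/(138 - 7) = 1/131 ≈ 0.0076336)
(W + w)² = (1/131 - 93)² = (-12182/131)² = 148401124/17161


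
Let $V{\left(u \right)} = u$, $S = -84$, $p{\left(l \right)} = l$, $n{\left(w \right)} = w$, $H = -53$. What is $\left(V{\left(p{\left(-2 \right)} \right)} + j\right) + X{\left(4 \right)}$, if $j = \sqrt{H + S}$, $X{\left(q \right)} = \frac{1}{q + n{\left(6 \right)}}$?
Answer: $- \frac{19}{10} + i \sqrt{137} \approx -1.9 + 11.705 i$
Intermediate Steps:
$X{\left(q \right)} = \frac{1}{6 + q}$ ($X{\left(q \right)} = \frac{1}{q + 6} = \frac{1}{6 + q}$)
$j = i \sqrt{137}$ ($j = \sqrt{-53 - 84} = \sqrt{-137} = i \sqrt{137} \approx 11.705 i$)
$\left(V{\left(p{\left(-2 \right)} \right)} + j\right) + X{\left(4 \right)} = \left(-2 + i \sqrt{137}\right) + \frac{1}{6 + 4} = \left(-2 + i \sqrt{137}\right) + \frac{1}{10} = - \frac{19}{10} + i \sqrt{137}$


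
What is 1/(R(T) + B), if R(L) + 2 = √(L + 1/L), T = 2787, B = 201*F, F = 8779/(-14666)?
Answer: -73324572949362/7298195476464107 - 215091556*√21647660190/7298195476464107 ≈ -0.014383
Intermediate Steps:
F = -8779/14666 (F = 8779*(-1/14666) = -8779/14666 ≈ -0.59860)
B = -1764579/14666 (B = 201*(-8779/14666) = -1764579/14666 ≈ -120.32)
R(L) = -2 + √(L + 1/L)
1/(R(T) + B) = 1/((-2 + √(2787 + 1/2787)) - 1764579/14666) = 1/((-2 + √(7767370/2787)) - 1764579/14666) = 1/((-2 + √21647660190/2787) - 1764579/14666) = 1/(-1793911/14666 + √21647660190/2787)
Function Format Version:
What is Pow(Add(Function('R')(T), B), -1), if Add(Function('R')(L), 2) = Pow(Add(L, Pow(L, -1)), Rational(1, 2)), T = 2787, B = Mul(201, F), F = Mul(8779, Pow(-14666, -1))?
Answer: Add(Rational(-73324572949362, 7298195476464107), Mul(Rational(-215091556, 7298195476464107), Pow(21647660190, Rational(1, 2)))) ≈ -0.014383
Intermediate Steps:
F = Rational(-8779, 14666) (F = Mul(8779, Rational(-1, 14666)) = Rational(-8779, 14666) ≈ -0.59860)
B = Rational(-1764579, 14666) (B = Mul(201, Rational(-8779, 14666)) = Rational(-1764579, 14666) ≈ -120.32)
Function('R')(L) = Add(-2, Pow(Add(L, Pow(L, -1)), Rational(1, 2)))
Pow(Add(Function('R')(T), B), -1) = Pow(Add(Add(-2, Pow(Add(2787, Pow(2787, -1)), Rational(1, 2))), Rational(-1764579, 14666)), -1) = Pow(Add(Add(-2, Pow(Add(2787, Rational(1, 2787)), Rational(1, 2))), Rational(-1764579, 14666)), -1) = Pow(Add(Add(-2, Pow(Rational(7767370, 2787), Rational(1, 2))), Rational(-1764579, 14666)), -1) = Pow(Add(Add(-2, Mul(Rational(1, 2787), Pow(21647660190, Rational(1, 2)))), Rational(-1764579, 14666)), -1) = Pow(Add(Rational(-1793911, 14666), Mul(Rational(1, 2787), Pow(21647660190, Rational(1, 2)))), -1)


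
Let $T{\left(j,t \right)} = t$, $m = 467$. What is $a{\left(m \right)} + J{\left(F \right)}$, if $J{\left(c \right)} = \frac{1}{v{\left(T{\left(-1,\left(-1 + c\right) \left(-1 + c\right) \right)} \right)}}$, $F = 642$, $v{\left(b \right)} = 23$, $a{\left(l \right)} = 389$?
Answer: $\frac{8948}{23} \approx 389.04$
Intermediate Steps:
$J{\left(c \right)} = \frac{1}{23}$
$a{\left(m \right)} + J{\left(F \right)} = 389 + \frac{1}{23} = \frac{8948}{23}$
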